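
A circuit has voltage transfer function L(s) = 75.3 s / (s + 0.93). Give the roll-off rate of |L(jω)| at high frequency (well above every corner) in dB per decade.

0 dB/decade

With 1 zero and 1 pole, the high-frequency asymptotic slope is 20 × (1 − 1) = 0 dB/decade.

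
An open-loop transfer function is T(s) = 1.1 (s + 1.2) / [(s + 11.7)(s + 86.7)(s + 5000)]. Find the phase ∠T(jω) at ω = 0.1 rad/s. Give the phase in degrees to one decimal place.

4.2°

∠(j0.1 + 1.2) = arctan(0.1/1.2) = 4.76°
∠(j0.1 + 11.7) = arctan(0.1/11.7) = 0.49°
∠(j0.1 + 86.7) = arctan(0.1/86.7) = 0.07°
∠(j0.1 + 5000) = arctan(0.1/5000) = 0.00°
∠T(j0.1) = 4.76° − (0.49° + 0.07° + 0.00°) = 4.21°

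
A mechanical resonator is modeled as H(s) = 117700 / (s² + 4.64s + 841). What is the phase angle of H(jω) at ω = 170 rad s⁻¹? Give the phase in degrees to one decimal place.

-178.4°

∠[(j170)² + 4.64(j170) + 841] = ∠[-28059 + j788.8] = 178.39°
∠H(j170) = −178.39° = -178.39°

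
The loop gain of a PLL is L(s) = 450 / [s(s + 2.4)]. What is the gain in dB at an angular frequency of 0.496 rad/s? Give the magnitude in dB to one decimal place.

|j0.496 + 2.4| = √(0.496² + 2.4²) = 2.451
|j0.496| = 0.496
|L(j0.496)| = 450 / (2.451 × 0.496) = 370.2
20 log₁₀(370.2) = 51.37 dB

51.4 dB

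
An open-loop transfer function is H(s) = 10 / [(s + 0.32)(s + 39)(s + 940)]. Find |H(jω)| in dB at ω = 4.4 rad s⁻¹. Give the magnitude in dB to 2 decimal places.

|j4.4 + 0.32| = √(4.4² + 0.32²) = 4.412
|j4.4 + 39| = √(4.4² + 39²) = 39.25
|j4.4 + 940| = √(4.4² + 940²) = 940
|H(j4.4)| = 10 / (4.412 × 39.25 × 940) = 6.1441e-05
20 log₁₀(6.1441e-05) = -84.231 dB

-84.23 dB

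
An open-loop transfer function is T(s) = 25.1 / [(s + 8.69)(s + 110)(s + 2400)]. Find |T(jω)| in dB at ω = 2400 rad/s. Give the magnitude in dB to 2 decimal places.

-177.84 dB

|j2400 + 8.69| = √(2400² + 8.69²) = 2400
|j2400 + 110| = √(2400² + 110²) = 2403
|j2400 + 2400| = √(2400² + 2400²) = 3394
|T(j2400)| = 25.1 / (2400 × 2403 × 3394) = 1.2825e-09
20 log₁₀(1.2825e-09) = -177.839 dB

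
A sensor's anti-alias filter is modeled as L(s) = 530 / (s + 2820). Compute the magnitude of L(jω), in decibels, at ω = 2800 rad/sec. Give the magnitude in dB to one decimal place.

-17.5 dB

|j2800 + 2820| = √(2800² + 2820²) = 3974
|L(j2800)| = 530 / 3974 = 0.13337
20 log₁₀(0.13337) = -17.50 dB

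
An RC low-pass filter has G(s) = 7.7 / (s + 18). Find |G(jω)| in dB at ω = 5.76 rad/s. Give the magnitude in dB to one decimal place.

-7.8 dB

|j5.76 + 18| = √(5.76² + 18²) = 18.9
|G(j5.76)| = 7.7 / 18.9 = 0.40743
20 log₁₀(0.40743) = -7.80 dB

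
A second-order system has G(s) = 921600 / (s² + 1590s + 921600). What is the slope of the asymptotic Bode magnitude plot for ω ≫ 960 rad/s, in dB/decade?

-40 dB/decade

With 0 zeros and 2 poles, the high-frequency asymptotic slope is 20 × (0 − 2) = -40 dB/decade.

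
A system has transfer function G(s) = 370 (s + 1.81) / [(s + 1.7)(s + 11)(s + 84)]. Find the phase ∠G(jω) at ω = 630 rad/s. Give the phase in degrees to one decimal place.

∠(j630 + 1.81) = arctan(630/1.81) = 89.84°
∠(j630 + 1.7) = arctan(630/1.7) = 89.85°
∠(j630 + 11) = arctan(630/11) = 89.00°
∠(j630 + 84) = arctan(630/84) = 82.41°
∠G(j630) = 89.84° − (89.85° + 89.00° + 82.41°) = -171.42°

-171.4°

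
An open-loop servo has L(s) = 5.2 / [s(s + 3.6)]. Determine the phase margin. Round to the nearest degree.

Gain crossover: |L(jω)| = 1 at ω ≈ 1.35 rad/s.
∠L(j1.35) = −90° − arctan(1.35/3.6) ≈ -110.59°
PM = 180° + (-110.59°) = 69.41°

69°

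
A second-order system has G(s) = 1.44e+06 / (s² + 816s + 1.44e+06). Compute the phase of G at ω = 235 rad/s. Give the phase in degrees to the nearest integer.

∠[(j235)² + 816(j235) + 1.44e+06] = ∠[1.3848e+06 + j1.9176e+05] = 7.88°
∠G(j235) = −7.88° = -7.88°

-8°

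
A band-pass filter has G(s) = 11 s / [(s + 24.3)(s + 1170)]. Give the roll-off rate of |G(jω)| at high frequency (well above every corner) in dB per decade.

-20 dB/decade

With 1 zero and 2 poles, the high-frequency asymptotic slope is 20 × (1 − 2) = -20 dB/decade.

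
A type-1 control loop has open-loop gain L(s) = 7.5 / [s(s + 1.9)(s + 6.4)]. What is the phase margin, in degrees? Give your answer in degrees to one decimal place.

Gain crossover: |L(jω)| = 1 at ω ≈ 0.587 rad s⁻¹.
∠L(j0.587) = −90° − arctan(0.587/1.9) − arctan(0.587/6.4) ≈ -112.40°
PM = 180° + (-112.40°) = 67.60°

67.6°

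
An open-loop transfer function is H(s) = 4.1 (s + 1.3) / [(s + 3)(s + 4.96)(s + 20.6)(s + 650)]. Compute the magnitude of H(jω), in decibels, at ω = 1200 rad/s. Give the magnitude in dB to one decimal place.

-173.6 dB

|j1200 + 1.3| = √(1200² + 1.3²) = 1200
|j1200 + 3| = √(1200² + 3²) = 1200
|j1200 + 4.96| = √(1200² + 4.96²) = 1200
|j1200 + 20.6| = √(1200² + 20.6²) = 1200
|j1200 + 650| = √(1200² + 650²) = 1365
|H(j1200)| = 4.1 × 1200 / (1200 × 1200 × 1200 × 1365) = 2.086e-09
20 log₁₀(2.086e-09) = -173.61 dB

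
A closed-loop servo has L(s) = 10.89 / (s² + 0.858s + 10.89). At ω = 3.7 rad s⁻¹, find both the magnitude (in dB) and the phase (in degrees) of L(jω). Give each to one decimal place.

|L| = 8.2 dB, ∠L = -131.4°

|(j3.7)² + 0.858(j3.7) + 10.89| = |-2.8 + j3.1746| = 4.233
|L(j3.7)| = 10.89 / 4.233 = 2.5727
20 log₁₀(2.5727) = 8.21 dB
∠[(j3.7)² + 0.858(j3.7) + 10.89] = ∠[-2.8 + j3.1746] = 131.41°
∠L(j3.7) = −131.41° = -131.41°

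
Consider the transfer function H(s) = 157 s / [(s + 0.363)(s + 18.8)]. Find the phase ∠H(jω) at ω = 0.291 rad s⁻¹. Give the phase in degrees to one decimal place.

50.4°

∠(j0.291) = 90.00°
∠(j0.291 + 0.363) = arctan(0.291/0.363) = 38.72°
∠(j0.291 + 18.8) = arctan(0.291/18.8) = 0.89°
∠H(j0.291) = 90.00° − (38.72° + 0.89°) = 50.40°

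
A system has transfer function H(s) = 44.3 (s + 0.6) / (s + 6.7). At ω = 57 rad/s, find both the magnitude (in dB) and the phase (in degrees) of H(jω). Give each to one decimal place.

|j57 + 0.6| = √(57² + 0.6²) = 57
|j57 + 6.7| = √(57² + 6.7²) = 57.39
|H(j57)| = 44.3 × 57 / 57.39 = 44
20 log₁₀(44) = 32.87 dB
∠(j57 + 0.6) = arctan(57/0.6) = 89.40°
∠(j57 + 6.7) = arctan(57/6.7) = 83.30°
∠H(j57) = 89.40° − 83.30° = 6.10°

|H| = 32.9 dB, ∠H = 6.1°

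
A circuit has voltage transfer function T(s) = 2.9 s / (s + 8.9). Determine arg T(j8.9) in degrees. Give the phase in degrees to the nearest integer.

∠(j8.9) = 90.00°
∠(j8.9 + 8.9) = arctan(8.9/8.9) = 45.00°
∠T(j8.9) = 90.00° − 45.00° = 45.00°

45 deg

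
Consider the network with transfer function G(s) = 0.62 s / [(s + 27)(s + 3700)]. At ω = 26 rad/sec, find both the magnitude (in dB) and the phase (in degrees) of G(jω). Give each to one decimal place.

|G| = -78.7 dB, ∠G = 45.7°

|j26| = 26
|j26 + 27| = √(26² + 27²) = 37.48
|j26 + 3700| = √(26² + 3700²) = 3700
|G(j26)| = 0.62 × 26 / (37.48 × 3700) = 0.00011623
20 log₁₀(0.00011623) = -78.69 dB
∠(j26) = 90.00°
∠(j26 + 27) = arctan(26/27) = 43.92°
∠(j26 + 3700) = arctan(26/3700) = 0.40°
∠G(j26) = 90.00° − (43.92° + 0.40°) = 45.68°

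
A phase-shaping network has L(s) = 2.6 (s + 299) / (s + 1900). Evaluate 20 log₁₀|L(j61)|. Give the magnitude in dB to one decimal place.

-7.6 dB

|j61 + 299| = √(61² + 299²) = 305.2
|j61 + 1900| = √(61² + 1900²) = 1901
|L(j61)| = 2.6 × 305.2 / 1901 = 0.41737
20 log₁₀(0.41737) = -7.59 dB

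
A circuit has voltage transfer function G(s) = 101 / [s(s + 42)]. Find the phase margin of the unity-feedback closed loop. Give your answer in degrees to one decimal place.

86.7 deg

Gain crossover: |G(jω)| = 1 at ω ≈ 2.4 rad/s.
∠G(j2.4) = −90° − arctan(2.4/42) ≈ -93.27°
PM = 180° + (-93.27°) = 86.73°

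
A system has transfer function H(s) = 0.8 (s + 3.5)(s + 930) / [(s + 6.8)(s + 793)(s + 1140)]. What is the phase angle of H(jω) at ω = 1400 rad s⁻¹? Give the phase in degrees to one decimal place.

-54.8°

∠(j1400 + 3.5) = arctan(1400/3.5) = 89.86°
∠(j1400 + 930) = arctan(1400/930) = 56.40°
∠(j1400 + 6.8) = arctan(1400/6.8) = 89.72°
∠(j1400 + 793) = arctan(1400/793) = 60.47°
∠(j1400 + 1140) = arctan(1400/1140) = 50.84°
∠H(j1400) = 89.86° + 56.40° − (89.72° + 60.47° + 50.84°) = -54.78°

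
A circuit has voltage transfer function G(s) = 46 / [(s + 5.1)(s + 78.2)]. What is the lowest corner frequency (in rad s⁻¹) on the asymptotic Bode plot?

5.1 rad s⁻¹

Break frequencies occur at each pole and zero magnitude: 5.1 rad s⁻¹, 78.2 rad s⁻¹.
The lowest is 5.1 rad s⁻¹.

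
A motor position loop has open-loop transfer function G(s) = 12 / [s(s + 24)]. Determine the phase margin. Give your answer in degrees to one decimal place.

Gain crossover: |G(jω)| = 1 at ω ≈ 0.5 rad/s.
∠G(j0.5) = −90° − arctan(0.5/24) ≈ -91.19°
PM = 180° + (-91.19°) = 88.81°

88.8 deg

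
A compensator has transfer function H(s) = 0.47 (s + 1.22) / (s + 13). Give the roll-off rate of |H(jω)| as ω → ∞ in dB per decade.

With 1 zero and 1 pole, the high-frequency asymptotic slope is 20 × (1 − 1) = 0 dB/decade.

0 dB/decade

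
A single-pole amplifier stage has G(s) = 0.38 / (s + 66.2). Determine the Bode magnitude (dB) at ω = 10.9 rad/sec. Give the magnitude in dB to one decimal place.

|j10.9 + 66.2| = √(10.9² + 66.2²) = 67.09
|G(j10.9)| = 0.38 / 67.09 = 0.0056639
20 log₁₀(0.0056639) = -44.94 dB

-44.9 dB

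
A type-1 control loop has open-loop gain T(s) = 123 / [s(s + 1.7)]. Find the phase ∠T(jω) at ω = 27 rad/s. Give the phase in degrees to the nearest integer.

-176°

∠(j27 + 1.7) = arctan(27/1.7) = 86.40°
∠(j27) = 90.00°
∠T(j27) = − (86.40° + 90.00°) = -176.40°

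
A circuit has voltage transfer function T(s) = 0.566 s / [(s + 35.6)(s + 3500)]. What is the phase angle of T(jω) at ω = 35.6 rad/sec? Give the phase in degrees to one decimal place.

44.4°

∠(j35.6) = 90.00°
∠(j35.6 + 35.6) = arctan(35.6/35.6) = 45.00°
∠(j35.6 + 3500) = arctan(35.6/3500) = 0.58°
∠T(j35.6) = 90.00° − (45.00° + 0.58°) = 44.42°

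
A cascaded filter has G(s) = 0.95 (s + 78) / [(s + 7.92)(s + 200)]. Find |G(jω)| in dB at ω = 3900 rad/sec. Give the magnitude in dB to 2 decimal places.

|j3900 + 78| = √(3900² + 78²) = 3901
|j3900 + 7.92| = √(3900² + 7.92²) = 3900
|j3900 + 200| = √(3900² + 200²) = 3905
|G(j3900)| = 0.95 × 3901 / (3900 × 3905) = 0.00024332
20 log₁₀(0.00024332) = -72.277 dB

-72.28 dB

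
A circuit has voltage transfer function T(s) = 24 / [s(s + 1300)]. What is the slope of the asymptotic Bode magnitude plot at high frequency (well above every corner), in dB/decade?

-40 dB/decade

With 0 zeros and 2 poles, the high-frequency asymptotic slope is 20 × (0 − 2) = -40 dB/decade.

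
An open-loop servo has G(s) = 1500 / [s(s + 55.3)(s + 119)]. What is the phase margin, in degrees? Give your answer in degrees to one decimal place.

89.7 deg

Gain crossover: |G(jω)| = 1 at ω ≈ 0.228 rad/s.
∠G(j0.228) = −90° − arctan(0.228/55.3) − arctan(0.228/119) ≈ -90.35°
PM = 180° + (-90.35°) = 89.65°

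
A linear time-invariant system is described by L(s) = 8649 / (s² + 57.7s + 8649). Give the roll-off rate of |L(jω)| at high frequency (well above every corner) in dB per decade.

-40 dB/decade

With 0 zeros and 2 poles, the high-frequency asymptotic slope is 20 × (0 − 2) = -40 dB/decade.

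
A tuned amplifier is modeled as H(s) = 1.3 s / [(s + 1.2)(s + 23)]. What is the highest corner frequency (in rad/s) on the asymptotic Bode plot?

Break frequencies occur at each pole and zero magnitude: 1.2 rad/s, 23 rad/s.
The highest is 23 rad/s.

23 rad/s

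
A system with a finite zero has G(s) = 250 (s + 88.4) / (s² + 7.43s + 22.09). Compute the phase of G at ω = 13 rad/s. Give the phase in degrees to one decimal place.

-138.3 deg

∠(j13 + 88.4) = arctan(13/88.4) = 8.37°
∠[(j13)² + 7.43(j13) + 22.09] = ∠[-146.91 + j96.59] = 146.68°
∠G(j13) = 8.37° − 146.68° = -138.31°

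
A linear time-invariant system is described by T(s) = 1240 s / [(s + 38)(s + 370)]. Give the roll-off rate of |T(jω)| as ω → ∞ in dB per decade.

With 1 zero and 2 poles, the high-frequency asymptotic slope is 20 × (1 − 2) = -20 dB/decade.

-20 dB/decade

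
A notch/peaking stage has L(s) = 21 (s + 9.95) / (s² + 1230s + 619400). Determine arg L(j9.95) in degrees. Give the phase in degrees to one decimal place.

∠(j9.95 + 9.95) = arctan(9.95/9.95) = 45.00°
∠[(j9.95)² + 1230(j9.95) + 619400] = ∠[6.193e+05 + j12238] = 1.13°
∠L(j9.95) = 45.00° − 1.13° = 43.87°

43.9 deg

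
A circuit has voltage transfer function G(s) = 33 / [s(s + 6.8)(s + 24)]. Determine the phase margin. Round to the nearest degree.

88°

Gain crossover: |G(jω)| = 1 at ω ≈ 0.202 rad/sec.
∠G(j0.202) = −90° − arctan(0.202/6.8) − arctan(0.202/24) ≈ -92.18°
PM = 180° + (-92.18°) = 87.82°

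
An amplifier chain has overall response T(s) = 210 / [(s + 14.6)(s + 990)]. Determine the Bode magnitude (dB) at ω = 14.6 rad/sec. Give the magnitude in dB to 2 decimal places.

|j14.6 + 14.6| = √(14.6² + 14.6²) = 20.65
|j14.6 + 990| = √(14.6² + 990²) = 990.1
|T(j14.6)| = 210 / (20.65 × 990.1) = 0.010272
20 log₁₀(0.010272) = -39.767 dB

-39.77 dB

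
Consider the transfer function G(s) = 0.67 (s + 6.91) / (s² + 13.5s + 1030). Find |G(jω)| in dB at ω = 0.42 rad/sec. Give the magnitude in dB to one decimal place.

-46.9 dB

|j0.42 + 6.91| = √(0.42² + 6.91²) = 6.923
|(j0.42)² + 13.5(j0.42) + 1030| = |1029.8 + j5.67| = 1030
|G(j0.42)| = 0.67 × 6.923 / 1030 = 0.0045039
20 log₁₀(0.0045039) = -46.93 dB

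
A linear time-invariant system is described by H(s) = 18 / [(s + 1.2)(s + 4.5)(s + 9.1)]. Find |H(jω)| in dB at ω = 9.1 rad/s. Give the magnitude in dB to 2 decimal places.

|j9.1 + 1.2| = √(9.1² + 1.2²) = 9.179
|j9.1 + 4.5| = √(9.1² + 4.5²) = 10.15
|j9.1 + 9.1| = √(9.1² + 9.1²) = 12.87
|H(j9.1)| = 18 / (9.179 × 10.15 × 12.87) = 0.01501
20 log₁₀(0.01501) = -36.472 dB

-36.47 dB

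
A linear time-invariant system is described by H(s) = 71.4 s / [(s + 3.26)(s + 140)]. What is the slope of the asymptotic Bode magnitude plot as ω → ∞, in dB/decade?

With 1 zero and 2 poles, the high-frequency asymptotic slope is 20 × (1 − 2) = -20 dB/decade.

-20 dB/decade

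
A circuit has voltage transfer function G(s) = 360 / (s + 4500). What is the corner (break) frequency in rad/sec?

4500 rad/sec

The single real pole at s = −4500 gives a corner at ω = 4500 rad/sec.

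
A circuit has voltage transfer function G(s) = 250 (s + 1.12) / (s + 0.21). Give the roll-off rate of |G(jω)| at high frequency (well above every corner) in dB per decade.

With 1 zero and 1 pole, the high-frequency asymptotic slope is 20 × (1 − 1) = 0 dB/decade.

0 dB/decade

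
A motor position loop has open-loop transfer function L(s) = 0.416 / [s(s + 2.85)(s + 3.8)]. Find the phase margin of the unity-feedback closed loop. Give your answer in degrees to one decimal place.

Gain crossover: |L(jω)| = 1 at ω ≈ 0.0384 rad s⁻¹.
∠L(j0.0384) = −90° − arctan(0.0384/2.85) − arctan(0.0384/3.8) ≈ -91.35°
PM = 180° + (-91.35°) = 88.65°

88.6°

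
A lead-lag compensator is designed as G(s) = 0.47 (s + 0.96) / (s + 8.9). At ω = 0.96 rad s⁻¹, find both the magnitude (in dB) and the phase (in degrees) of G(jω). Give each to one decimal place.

|G| = -22.9 dB, ∠G = 38.8°

|j0.96 + 0.96| = √(0.96² + 0.96²) = 1.358
|j0.96 + 8.9| = √(0.96² + 8.9²) = 8.952
|G(j0.96)| = 0.47 × 1.358 / 8.952 = 0.071282
20 log₁₀(0.071282) = -22.94 dB
∠(j0.96 + 0.96) = arctan(0.96/0.96) = 45.00°
∠(j0.96 + 8.9) = arctan(0.96/8.9) = 6.16°
∠G(j0.96) = 45.00° − 6.16° = 38.84°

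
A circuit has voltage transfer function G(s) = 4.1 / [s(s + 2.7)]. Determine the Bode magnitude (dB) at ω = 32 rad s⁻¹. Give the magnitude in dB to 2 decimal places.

|j32 + 2.7| = √(32² + 2.7²) = 32.11
|j32| = 32
|G(j32)| = 4.1 / (32.11 × 32) = 0.0039897
20 log₁₀(0.0039897) = -47.981 dB

-47.98 dB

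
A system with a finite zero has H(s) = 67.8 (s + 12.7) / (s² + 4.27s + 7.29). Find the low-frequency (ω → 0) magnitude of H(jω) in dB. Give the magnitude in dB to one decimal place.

41.4 dB

H(0) = 67.8 × 12.7 / 7.29 = 118.12
20 log₁₀(118.12) = 41.45 dB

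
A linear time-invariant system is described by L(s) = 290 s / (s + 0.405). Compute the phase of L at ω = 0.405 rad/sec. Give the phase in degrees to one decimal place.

∠(j0.405) = 90.00°
∠(j0.405 + 0.405) = arctan(0.405/0.405) = 45.00°
∠L(j0.405) = 90.00° − 45.00° = 45.00°

45.0 deg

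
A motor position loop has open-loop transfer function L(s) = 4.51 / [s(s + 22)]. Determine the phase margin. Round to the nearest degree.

Gain crossover: |L(jω)| = 1 at ω ≈ 0.205 rad/sec.
∠L(j0.205) = −90° − arctan(0.205/22) ≈ -90.53°
PM = 180° + (-90.53°) = 89.47°

89°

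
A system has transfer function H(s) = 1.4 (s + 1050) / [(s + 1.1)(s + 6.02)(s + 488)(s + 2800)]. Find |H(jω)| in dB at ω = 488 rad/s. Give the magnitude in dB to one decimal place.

-169.2 dB

|j488 + 1050| = √(488² + 1050²) = 1158
|j488 + 1.1| = √(488² + 1.1²) = 488
|j488 + 6.02| = √(488² + 6.02²) = 488
|j488 + 488| = √(488² + 488²) = 690.1
|j488 + 2800| = √(488² + 2800²) = 2842
|H(j488)| = 1.4 × 1158 / (488 × 488 × 690.1 × 2842) = 3.4699e-09
20 log₁₀(3.4699e-09) = -169.19 dB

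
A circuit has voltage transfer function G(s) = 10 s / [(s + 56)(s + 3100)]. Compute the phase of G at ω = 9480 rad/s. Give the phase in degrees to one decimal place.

∠(j9480) = 90.00°
∠(j9480 + 56) = arctan(9480/56) = 89.66°
∠(j9480 + 3100) = arctan(9480/3100) = 71.89°
∠G(j9480) = 90.00° − (89.66° + 71.89°) = -71.55°

-71.6°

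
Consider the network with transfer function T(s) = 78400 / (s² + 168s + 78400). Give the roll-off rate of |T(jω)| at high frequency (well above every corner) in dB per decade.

-40 dB/decade

With 0 zeros and 2 poles, the high-frequency asymptotic slope is 20 × (0 − 2) = -40 dB/decade.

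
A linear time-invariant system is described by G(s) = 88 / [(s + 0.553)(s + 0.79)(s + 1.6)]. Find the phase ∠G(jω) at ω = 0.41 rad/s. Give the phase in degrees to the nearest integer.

∠(j0.41 + 0.553) = arctan(0.41/0.553) = 36.55°
∠(j0.41 + 0.79) = arctan(0.41/0.79) = 27.43°
∠(j0.41 + 1.6) = arctan(0.41/1.6) = 14.37°
∠G(j0.41) = − (36.55° + 27.43° + 14.37°) = -78.36°

-78 deg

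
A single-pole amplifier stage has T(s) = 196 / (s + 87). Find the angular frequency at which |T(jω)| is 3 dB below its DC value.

87 rad/s

For a single-pole low-pass, the −3 dB point is at the pole: ω = 87 rad/s.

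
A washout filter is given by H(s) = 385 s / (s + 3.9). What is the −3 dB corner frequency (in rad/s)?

3.9 rad/s

For a single-pole high-pass, the −3 dB point is at the pole: ω = 3.9 rad/s.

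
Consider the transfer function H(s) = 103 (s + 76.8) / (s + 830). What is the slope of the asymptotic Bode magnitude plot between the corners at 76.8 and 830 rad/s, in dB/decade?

In this band the factors already past their corner are: zero at 76.8; net slope = 20 dB/decade.

20 dB/decade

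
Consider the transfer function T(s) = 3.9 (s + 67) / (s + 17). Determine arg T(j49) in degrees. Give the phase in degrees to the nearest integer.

-35°

∠(j49 + 67) = arctan(49/67) = 36.18°
∠(j49 + 17) = arctan(49/17) = 70.87°
∠T(j49) = 36.18° − 70.87° = -34.69°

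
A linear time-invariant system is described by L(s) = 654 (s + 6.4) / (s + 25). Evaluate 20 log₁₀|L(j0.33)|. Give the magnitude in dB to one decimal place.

|j0.33 + 6.4| = √(0.33² + 6.4²) = 6.409
|j0.33 + 25| = √(0.33² + 25²) = 25
|L(j0.33)| = 654 × 6.409 / 25 = 167.63
20 log₁₀(167.63) = 44.49 dB

44.5 dB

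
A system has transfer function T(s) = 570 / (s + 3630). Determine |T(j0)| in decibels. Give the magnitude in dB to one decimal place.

-16.1 dB

T(0) = 570 / 3630 = 0.15702
20 log₁₀(0.15702) = -16.08 dB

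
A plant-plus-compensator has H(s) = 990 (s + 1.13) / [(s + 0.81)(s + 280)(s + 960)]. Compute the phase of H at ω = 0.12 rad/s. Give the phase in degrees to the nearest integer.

∠(j0.12 + 1.13) = arctan(0.12/1.13) = 6.06°
∠(j0.12 + 0.81) = arctan(0.12/0.81) = 8.43°
∠(j0.12 + 280) = arctan(0.12/280) = 0.02°
∠(j0.12 + 960) = arctan(0.12/960) = 0.01°
∠H(j0.12) = 6.06° − (8.43° + 0.02° + 0.01°) = -2.40°

-2 deg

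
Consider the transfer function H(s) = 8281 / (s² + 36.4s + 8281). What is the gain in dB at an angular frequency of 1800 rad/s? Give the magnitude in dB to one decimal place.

-51.8 dB

|(j1800)² + 36.4(j1800) + 8281| = |-3.2317e+06 + j65520| = 3.232e+06
|H(j1800)| = 8281 / 3.232e+06 = 0.0025619
20 log₁₀(0.0025619) = -51.83 dB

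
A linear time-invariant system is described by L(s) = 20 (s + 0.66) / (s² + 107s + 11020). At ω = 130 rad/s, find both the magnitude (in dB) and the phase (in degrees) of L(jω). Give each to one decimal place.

|j130 + 0.66| = √(130² + 0.66²) = 130
|(j130)² + 107(j130) + 11020| = |-5880 + j13910| = 1.51e+04
|L(j130)| = 20 × 130 / 1.51e+04 = 0.17217
20 log₁₀(0.17217) = -15.28 dB
∠(j130 + 0.66) = arctan(130/0.66) = 89.71°
∠[(j130)² + 107(j130) + 11020] = ∠[-5880 + j13910] = 112.91°
∠L(j130) = 89.71° − 112.91° = -23.21°

|L| = -15.3 dB, ∠L = -23.2 deg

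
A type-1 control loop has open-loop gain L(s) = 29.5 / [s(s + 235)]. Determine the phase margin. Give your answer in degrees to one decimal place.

90.0°

Gain crossover: |L(jω)| = 1 at ω ≈ 0.126 rad/s.
∠L(j0.126) = −90° − arctan(0.126/235) ≈ -90.03°
PM = 180° + (-90.03°) = 89.97°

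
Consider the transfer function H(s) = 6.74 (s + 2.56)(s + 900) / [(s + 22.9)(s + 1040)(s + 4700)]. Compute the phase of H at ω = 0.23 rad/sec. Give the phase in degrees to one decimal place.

4.6°

∠(j0.23 + 2.56) = arctan(0.23/2.56) = 5.13°
∠(j0.23 + 900) = arctan(0.23/900) = 0.01°
∠(j0.23 + 22.9) = arctan(0.23/22.9) = 0.58°
∠(j0.23 + 1040) = arctan(0.23/1040) = 0.01°
∠(j0.23 + 4700) = arctan(0.23/4700) = 0.00°
∠H(j0.23) = 5.13° + 0.01° − (0.58° + 0.01° + 0.00°) = 4.56°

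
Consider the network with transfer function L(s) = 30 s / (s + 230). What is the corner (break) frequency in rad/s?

The single real pole at s = −230 gives a corner at ω = 230 rad/s.

230 rad/s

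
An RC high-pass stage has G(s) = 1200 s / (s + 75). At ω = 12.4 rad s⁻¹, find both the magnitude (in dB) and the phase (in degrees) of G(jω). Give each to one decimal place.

|G| = 45.8 dB, ∠G = 80.6°

|j12.4| = 12.4
|j12.4 + 75| = √(12.4² + 75²) = 76.02
|G(j12.4)| = 1200 × 12.4 / 76.02 = 195.74
20 log₁₀(195.74) = 45.83 dB
∠(j12.4) = 90.00°
∠(j12.4 + 75) = arctan(12.4/75) = 9.39°
∠G(j12.4) = 90.00° − 9.39° = 80.61°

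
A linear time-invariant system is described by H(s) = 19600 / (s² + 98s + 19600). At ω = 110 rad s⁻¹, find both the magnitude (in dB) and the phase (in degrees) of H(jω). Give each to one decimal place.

|H| = 3.5 dB, ∠H = -55.2°

|(j110)² + 98(j110) + 19600| = |7500 + j10780| = 1.313e+04
|H(j110)| = 19600 / 1.313e+04 = 1.4925
20 log₁₀(1.4925) = 3.48 dB
∠[(j110)² + 98(j110) + 19600] = ∠[7500 + j10780] = 55.17°
∠H(j110) = −55.17° = -55.17°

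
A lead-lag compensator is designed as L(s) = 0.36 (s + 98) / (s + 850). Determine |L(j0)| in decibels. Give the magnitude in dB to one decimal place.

-27.6 dB

L(0) = 0.36 × 98 / 850 = 0.041506
20 log₁₀(0.041506) = -27.64 dB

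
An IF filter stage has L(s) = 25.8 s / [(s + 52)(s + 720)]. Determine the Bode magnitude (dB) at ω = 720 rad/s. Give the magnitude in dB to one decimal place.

|j720| = 720
|j720 + 52| = √(720² + 52²) = 721.9
|j720 + 720| = √(720² + 720²) = 1018
|L(j720)| = 25.8 × 720 / (721.9 × 1018) = 0.025272
20 log₁₀(0.025272) = -31.95 dB

-31.9 dB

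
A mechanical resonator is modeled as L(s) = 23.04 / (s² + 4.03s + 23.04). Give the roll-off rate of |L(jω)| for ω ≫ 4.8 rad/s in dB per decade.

With 0 zeros and 2 poles, the high-frequency asymptotic slope is 20 × (0 − 2) = -40 dB/decade.

-40 dB/decade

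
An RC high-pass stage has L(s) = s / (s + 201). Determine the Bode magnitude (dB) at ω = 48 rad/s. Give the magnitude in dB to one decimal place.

|j48| = 48
|j48 + 201| = √(48² + 201²) = 206.7
|L(j48)| = 1 × 48 / 206.7 = 0.23227
20 log₁₀(0.23227) = -12.68 dB

-12.7 dB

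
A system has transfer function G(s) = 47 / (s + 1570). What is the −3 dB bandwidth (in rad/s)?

For a single-pole low-pass, the −3 dB point is at the pole: ω = 1570 rad/s.

1570 rad/s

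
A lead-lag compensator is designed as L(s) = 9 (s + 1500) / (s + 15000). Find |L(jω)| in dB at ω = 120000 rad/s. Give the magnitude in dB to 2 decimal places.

19.02 dB

|j120000 + 1500| = √(120000² + 1500²) = 1.2e+05
|j120000 + 15000| = √(120000² + 15000²) = 1.209e+05
|L(j120000)| = 9 × 1.2e+05 / 1.209e+05 = 8.9312
20 log₁₀(8.9312) = 19.018 dB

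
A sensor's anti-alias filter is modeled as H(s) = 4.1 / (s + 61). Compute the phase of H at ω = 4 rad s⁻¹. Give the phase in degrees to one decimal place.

-3.8°

∠(j4 + 61) = arctan(4/61) = 3.75°
∠H(j4) = −3.75° = -3.75°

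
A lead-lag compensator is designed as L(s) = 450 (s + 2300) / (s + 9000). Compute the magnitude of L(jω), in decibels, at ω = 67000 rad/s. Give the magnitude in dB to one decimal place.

|j67000 + 2300| = √(67000² + 2300²) = 6.704e+04
|j67000 + 9000| = √(67000² + 9000²) = 6.76e+04
|L(j67000)| = 450 × 6.704e+04 / 6.76e+04 = 446.26
20 log₁₀(446.26) = 52.99 dB

53.0 dB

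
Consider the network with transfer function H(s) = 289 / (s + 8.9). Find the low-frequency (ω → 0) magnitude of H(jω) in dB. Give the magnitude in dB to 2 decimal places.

30.23 dB

H(0) = 289 / 8.9 = 32.472
20 log₁₀(32.472) = 30.230 dB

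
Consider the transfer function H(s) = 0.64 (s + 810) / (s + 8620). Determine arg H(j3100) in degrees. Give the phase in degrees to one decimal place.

55.6°

∠(j3100 + 810) = arctan(3100/810) = 75.36°
∠(j3100 + 8620) = arctan(3100/8620) = 19.78°
∠H(j3100) = 75.36° − 19.78° = 55.58°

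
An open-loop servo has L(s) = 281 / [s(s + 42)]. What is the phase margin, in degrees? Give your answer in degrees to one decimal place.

Gain crossover: |L(jω)| = 1 at ω ≈ 6.61 rad/s.
∠L(j6.61) = −90° − arctan(6.61/42) ≈ -98.94°
PM = 180° + (-98.94°) = 81.06°

81.1 deg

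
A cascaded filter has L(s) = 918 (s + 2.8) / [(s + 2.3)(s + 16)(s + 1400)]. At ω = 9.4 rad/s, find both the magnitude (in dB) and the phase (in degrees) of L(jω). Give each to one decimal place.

|L| = -28.9 dB, ∠L = -33.7°

|j9.4 + 2.8| = √(9.4² + 2.8²) = 9.808
|j9.4 + 2.3| = √(9.4² + 2.3²) = 9.677
|j9.4 + 16| = √(9.4² + 16²) = 18.56
|j9.4 + 1400| = √(9.4² + 1400²) = 1400
|L(j9.4)| = 918 × 9.808 / (9.677 × 18.56 × 1400) = 0.035812
20 log₁₀(0.035812) = -28.92 dB
∠(j9.4 + 2.8) = arctan(9.4/2.8) = 73.41°
∠(j9.4 + 2.3) = arctan(9.4/2.3) = 76.25°
∠(j9.4 + 16) = arctan(9.4/16) = 30.43°
∠(j9.4 + 1400) = arctan(9.4/1400) = 0.38°
∠L(j9.4) = 73.41° − (76.25° + 30.43° + 0.38°) = -33.66°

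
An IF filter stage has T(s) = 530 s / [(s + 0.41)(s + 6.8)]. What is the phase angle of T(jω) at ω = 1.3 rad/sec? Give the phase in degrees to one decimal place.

6.7°

∠(j1.3) = 90.00°
∠(j1.3 + 0.41) = arctan(1.3/0.41) = 72.50°
∠(j1.3 + 6.8) = arctan(1.3/6.8) = 10.82°
∠T(j1.3) = 90.00° − (72.50° + 10.82°) = 6.68°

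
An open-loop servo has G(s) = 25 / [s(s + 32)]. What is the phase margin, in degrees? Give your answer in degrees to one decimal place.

88.6 deg

Gain crossover: |G(jω)| = 1 at ω ≈ 0.781 rad/sec.
∠G(j0.781) = −90° − arctan(0.781/32) ≈ -91.40°
PM = 180° + (-91.40°) = 88.60°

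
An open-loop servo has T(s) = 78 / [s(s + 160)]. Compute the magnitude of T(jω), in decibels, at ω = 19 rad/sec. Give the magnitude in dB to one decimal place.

|j19 + 160| = √(19² + 160²) = 161.1
|j19| = 19
|T(j19)| = 78 / (161.1 × 19) = 0.025479
20 log₁₀(0.025479) = -31.88 dB

-31.9 dB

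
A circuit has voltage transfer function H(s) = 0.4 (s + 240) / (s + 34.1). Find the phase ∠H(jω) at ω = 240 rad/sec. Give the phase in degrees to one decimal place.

-36.9 deg

∠(j240 + 240) = arctan(240/240) = 45.00°
∠(j240 + 34.1) = arctan(240/34.1) = 81.91°
∠H(j240) = 45.00° − 81.91° = -36.91°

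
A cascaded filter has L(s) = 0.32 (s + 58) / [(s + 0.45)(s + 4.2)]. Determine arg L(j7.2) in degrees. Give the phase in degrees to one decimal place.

∠(j7.2 + 58) = arctan(7.2/58) = 7.08°
∠(j7.2 + 0.45) = arctan(7.2/0.45) = 86.42°
∠(j7.2 + 4.2) = arctan(7.2/4.2) = 59.74°
∠L(j7.2) = 7.08° − (86.42° + 59.74°) = -139.09°

-139.1°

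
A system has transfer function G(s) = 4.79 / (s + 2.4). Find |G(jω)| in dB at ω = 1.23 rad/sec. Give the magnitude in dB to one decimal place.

|j1.23 + 2.4| = √(1.23² + 2.4²) = 2.697
|G(j1.23)| = 4.79 / 2.697 = 1.7762
20 log₁₀(1.7762) = 4.99 dB

5.0 dB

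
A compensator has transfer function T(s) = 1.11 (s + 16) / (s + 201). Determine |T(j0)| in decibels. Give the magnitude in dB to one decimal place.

-21.1 dB

T(0) = 1.11 × 16 / 201 = 0.088358
20 log₁₀(0.088358) = -21.08 dB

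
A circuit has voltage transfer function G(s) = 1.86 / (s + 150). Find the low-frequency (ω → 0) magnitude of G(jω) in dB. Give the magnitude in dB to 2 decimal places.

-38.13 dB

G(0) = 1.86 / 150 = 0.0124
20 log₁₀(0.0124) = -38.132 dB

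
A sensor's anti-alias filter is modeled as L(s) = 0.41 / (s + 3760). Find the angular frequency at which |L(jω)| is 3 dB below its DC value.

3760 rad/s

For a single-pole low-pass, the −3 dB point is at the pole: ω = 3760 rad/s.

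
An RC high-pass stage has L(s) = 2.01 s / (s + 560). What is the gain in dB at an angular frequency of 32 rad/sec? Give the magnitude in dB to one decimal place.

-18.8 dB

|j32| = 32
|j32 + 560| = √(32² + 560²) = 560.9
|L(j32)| = 2.01 × 32 / 560.9 = 0.11467
20 log₁₀(0.11467) = -18.81 dB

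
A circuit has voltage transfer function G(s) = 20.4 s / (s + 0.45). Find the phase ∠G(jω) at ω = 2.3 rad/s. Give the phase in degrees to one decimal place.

∠(j2.3) = 90.00°
∠(j2.3 + 0.45) = arctan(2.3/0.45) = 78.93°
∠G(j2.3) = 90.00° − 78.93° = 11.07°

11.1°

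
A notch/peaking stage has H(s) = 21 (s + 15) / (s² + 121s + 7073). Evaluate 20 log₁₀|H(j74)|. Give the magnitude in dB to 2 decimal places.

|j74 + 15| = √(74² + 15²) = 75.5
|(j74)² + 121(j74) + 7073| = |1597 + j8954| = 9095
|H(j74)| = 21 × 75.5 / 9095 = 0.17433
20 log₁₀(0.17433) = -15.172 dB

-15.17 dB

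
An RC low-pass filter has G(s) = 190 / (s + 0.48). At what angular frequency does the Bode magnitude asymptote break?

The single real pole at s = −0.48 gives a corner at ω = 0.48 rad/s.

0.48 rad/s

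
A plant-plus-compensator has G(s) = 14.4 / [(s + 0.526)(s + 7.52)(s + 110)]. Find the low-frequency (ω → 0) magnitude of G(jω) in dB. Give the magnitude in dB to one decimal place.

G(0) = 14.4 / (0.526 × 7.52 × 110) = 0.033095
20 log₁₀(0.033095) = -29.60 dB

-29.6 dB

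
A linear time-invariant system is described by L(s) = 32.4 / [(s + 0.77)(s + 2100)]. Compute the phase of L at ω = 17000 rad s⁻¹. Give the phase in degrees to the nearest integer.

∠(j17000 + 0.77) = arctan(17000/0.77) = 90.00°
∠(j17000 + 2100) = arctan(17000/2100) = 82.96°
∠L(j17000) = − (90.00° + 82.96°) = -172.96°

-173 deg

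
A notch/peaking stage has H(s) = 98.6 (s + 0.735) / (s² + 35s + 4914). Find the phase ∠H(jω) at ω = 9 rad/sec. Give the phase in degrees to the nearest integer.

82°

∠(j9 + 0.735) = arctan(9/0.735) = 85.33°
∠[(j9)² + 35(j9) + 4914] = ∠[4833 + j315] = 3.73°
∠H(j9) = 85.33° − 3.73° = 81.60°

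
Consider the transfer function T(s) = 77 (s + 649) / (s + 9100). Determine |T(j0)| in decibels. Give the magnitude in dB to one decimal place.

T(0) = 77 × 649 / 9100 = 5.4915
20 log₁₀(5.4915) = 14.79 dB

14.8 dB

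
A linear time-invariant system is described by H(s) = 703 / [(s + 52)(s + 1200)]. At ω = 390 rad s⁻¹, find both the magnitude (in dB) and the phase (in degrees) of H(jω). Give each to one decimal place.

|j390 + 52| = √(390² + 52²) = 393.5
|j390 + 1200| = √(390² + 1200²) = 1262
|H(j390)| = 703 / (393.5 × 1262) = 0.0014161
20 log₁₀(0.0014161) = -56.98 dB
∠(j390 + 52) = arctan(390/52) = 82.41°
∠(j390 + 1200) = arctan(390/1200) = 18.00°
∠H(j390) = − (82.41° + 18.00°) = -100.41°

|H| = -57.0 dB, ∠H = -100.4°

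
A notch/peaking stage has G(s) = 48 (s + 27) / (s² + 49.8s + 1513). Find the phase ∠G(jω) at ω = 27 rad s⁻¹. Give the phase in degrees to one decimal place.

-14.8°

∠(j27 + 27) = arctan(27/27) = 45.00°
∠[(j27)² + 49.8(j27) + 1513] = ∠[784 + j1344.6] = 59.75°
∠G(j27) = 45.00° − 59.75° = -14.75°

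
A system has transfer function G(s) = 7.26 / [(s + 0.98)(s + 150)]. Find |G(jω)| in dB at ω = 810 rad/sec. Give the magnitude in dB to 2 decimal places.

-99.27 dB

|j810 + 0.98| = √(810² + 0.98²) = 810
|j810 + 150| = √(810² + 150²) = 823.8
|G(j810)| = 7.26 / (810 × 823.8) = 1.088e-05
20 log₁₀(1.088e-05) = -99.267 dB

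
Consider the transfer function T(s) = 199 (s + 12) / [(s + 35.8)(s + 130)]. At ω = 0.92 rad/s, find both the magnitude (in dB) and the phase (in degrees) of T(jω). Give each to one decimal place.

|T| = -5.8 dB, ∠T = 2.5°

|j0.92 + 12| = √(0.92² + 12²) = 12.04
|j0.92 + 35.8| = √(0.92² + 35.8²) = 35.81
|j0.92 + 130| = √(0.92² + 130²) = 130
|T(j0.92)| = 199 × 12.04 / (35.81 × 130) = 0.51443
20 log₁₀(0.51443) = -5.77 dB
∠(j0.92 + 12) = arctan(0.92/12) = 4.38°
∠(j0.92 + 35.8) = arctan(0.92/35.8) = 1.47°
∠(j0.92 + 130) = arctan(0.92/130) = 0.41°
∠T(j0.92) = 4.38° − (1.47° + 0.41°) = 2.51°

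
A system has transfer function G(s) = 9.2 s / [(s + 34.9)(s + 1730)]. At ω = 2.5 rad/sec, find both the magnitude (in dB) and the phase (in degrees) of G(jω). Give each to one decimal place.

|j2.5| = 2.5
|j2.5 + 34.9| = √(2.5² + 34.9²) = 34.99
|j2.5 + 1730| = √(2.5² + 1730²) = 1730
|G(j2.5)| = 9.2 × 2.5 / (34.99 × 1730) = 0.00037997
20 log₁₀(0.00037997) = -68.41 dB
∠(j2.5) = 90.00°
∠(j2.5 + 34.9) = arctan(2.5/34.9) = 4.10°
∠(j2.5 + 1730) = arctan(2.5/1730) = 0.08°
∠G(j2.5) = 90.00° − (4.10° + 0.08°) = 85.82°

|G| = -68.4 dB, ∠G = 85.8°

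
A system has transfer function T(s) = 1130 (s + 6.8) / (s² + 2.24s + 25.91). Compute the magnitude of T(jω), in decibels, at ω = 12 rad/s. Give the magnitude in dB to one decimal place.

42.2 dB

|j12 + 6.8| = √(12² + 6.8²) = 13.79
|(j12)² + 2.24(j12) + 25.91| = |-118.09 + j26.88| = 121.1
|T(j12)| = 1130 × 13.79 / 121.1 = 128.69
20 log₁₀(128.69) = 42.19 dB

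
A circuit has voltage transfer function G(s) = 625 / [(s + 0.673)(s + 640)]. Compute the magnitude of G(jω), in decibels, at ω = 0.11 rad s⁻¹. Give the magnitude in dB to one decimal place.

|j0.11 + 0.673| = √(0.11² + 0.673²) = 0.6819
|j0.11 + 640| = √(0.11² + 640²) = 640
|G(j0.11)| = 625 / (0.6819 × 640) = 1.4321
20 log₁₀(1.4321) = 3.12 dB

3.1 dB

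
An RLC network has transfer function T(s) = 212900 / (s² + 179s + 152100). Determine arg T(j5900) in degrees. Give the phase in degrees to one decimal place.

∠[(j5900)² + 179(j5900) + 152100] = ∠[-3.4658e+07 + j1.0561e+06] = 178.25°
∠T(j5900) = −178.25° = -178.25°

-178.3°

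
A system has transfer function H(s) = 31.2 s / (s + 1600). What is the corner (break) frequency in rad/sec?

1600 rad/sec

The single real pole at s = −1600 gives a corner at ω = 1600 rad/sec.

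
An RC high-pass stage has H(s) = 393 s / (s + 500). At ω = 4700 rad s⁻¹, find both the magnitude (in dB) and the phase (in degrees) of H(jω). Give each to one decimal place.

|H| = 51.8 dB, ∠H = 6.1 deg

|j4700| = 4700
|j4700 + 500| = √(4700² + 500²) = 4727
|H(j4700)| = 393 × 4700 / 4727 = 390.79
20 log₁₀(390.79) = 51.84 dB
∠(j4700) = 90.00°
∠(j4700 + 500) = arctan(4700/500) = 83.93°
∠H(j4700) = 90.00° − 83.93° = 6.07°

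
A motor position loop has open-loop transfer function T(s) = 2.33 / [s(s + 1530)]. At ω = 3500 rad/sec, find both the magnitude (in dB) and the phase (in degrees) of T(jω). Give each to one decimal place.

|j3500 + 1530| = √(3500² + 1530²) = 3820
|j3500| = 3500
|T(j3500)| = 2.33 / (3820 × 3500) = 1.7428e-07
20 log₁₀(1.7428e-07) = -135.18 dB
∠(j3500 + 1530) = arctan(3500/1530) = 66.39°
∠(j3500) = 90.00°
∠T(j3500) = − (66.39° + 90.00°) = -156.39°

|T| = -135.2 dB, ∠T = -156.4°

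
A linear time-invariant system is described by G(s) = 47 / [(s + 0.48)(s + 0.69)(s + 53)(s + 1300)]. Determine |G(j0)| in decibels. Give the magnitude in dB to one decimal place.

G(0) = 47 / (0.48 × 0.69 × 53 × 1300) = 0.0020596
20 log₁₀(0.0020596) = -53.72 dB

-53.7 dB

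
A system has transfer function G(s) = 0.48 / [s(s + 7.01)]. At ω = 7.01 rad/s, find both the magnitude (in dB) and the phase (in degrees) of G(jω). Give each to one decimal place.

|j7.01 + 7.01| = √(7.01² + 7.01²) = 9.914
|j7.01| = 7.01
|G(j7.01)| = 0.48 / (9.914 × 7.01) = 0.006907
20 log₁₀(0.006907) = -43.21 dB
∠(j7.01 + 7.01) = arctan(7.01/7.01) = 45.00°
∠(j7.01) = 90.00°
∠G(j7.01) = − (45.00° + 90.00°) = -135.00°

|G| = -43.2 dB, ∠G = -135.0°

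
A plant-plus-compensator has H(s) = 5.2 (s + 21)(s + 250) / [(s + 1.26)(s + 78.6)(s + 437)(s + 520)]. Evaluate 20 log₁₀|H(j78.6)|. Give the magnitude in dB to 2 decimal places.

|j78.6 + 21| = √(78.6² + 21²) = 81.36
|j78.6 + 250| = √(78.6² + 250²) = 262.1
|j78.6 + 1.26| = √(78.6² + 1.26²) = 78.61
|j78.6 + 78.6| = √(78.6² + 78.6²) = 111.2
|j78.6 + 437| = √(78.6² + 437²) = 444
|j78.6 + 520| = √(78.6² + 520²) = 525.9
|H(j78.6)| = 5.2 × 81.36 × 262.1 / (78.61 × 111.2 × 444 × 525.9) = 5.4336e-05
20 log₁₀(5.4336e-05) = -85.298 dB

-85.30 dB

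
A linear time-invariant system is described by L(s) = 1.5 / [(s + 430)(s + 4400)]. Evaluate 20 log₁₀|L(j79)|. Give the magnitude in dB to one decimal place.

|j79 + 430| = √(79² + 430²) = 437.2
|j79 + 4400| = √(79² + 4400²) = 4401
|L(j79)| = 1.5 / (437.2 × 4401) = 7.7964e-07
20 log₁₀(7.7964e-07) = -122.16 dB

-122.2 dB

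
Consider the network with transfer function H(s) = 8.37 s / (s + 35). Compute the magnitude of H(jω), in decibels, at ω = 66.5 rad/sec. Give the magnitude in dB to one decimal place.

|j66.5| = 66.5
|j66.5 + 35| = √(66.5² + 35²) = 75.15
|H(j66.5)| = 8.37 × 66.5 / 75.15 = 7.4068
20 log₁₀(7.4068) = 17.39 dB

17.4 dB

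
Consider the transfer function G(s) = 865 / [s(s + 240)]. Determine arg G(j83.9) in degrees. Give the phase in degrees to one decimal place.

∠(j83.9 + 240) = arctan(83.9/240) = 19.27°
∠(j83.9) = 90.00°
∠G(j83.9) = − (19.27° + 90.00°) = -109.27°

-109.3°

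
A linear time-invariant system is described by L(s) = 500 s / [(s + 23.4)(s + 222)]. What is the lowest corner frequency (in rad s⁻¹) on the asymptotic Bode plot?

Break frequencies occur at each pole and zero magnitude: 23.4 rad s⁻¹, 222 rad s⁻¹.
The lowest is 23.4 rad s⁻¹.

23.4 rad s⁻¹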